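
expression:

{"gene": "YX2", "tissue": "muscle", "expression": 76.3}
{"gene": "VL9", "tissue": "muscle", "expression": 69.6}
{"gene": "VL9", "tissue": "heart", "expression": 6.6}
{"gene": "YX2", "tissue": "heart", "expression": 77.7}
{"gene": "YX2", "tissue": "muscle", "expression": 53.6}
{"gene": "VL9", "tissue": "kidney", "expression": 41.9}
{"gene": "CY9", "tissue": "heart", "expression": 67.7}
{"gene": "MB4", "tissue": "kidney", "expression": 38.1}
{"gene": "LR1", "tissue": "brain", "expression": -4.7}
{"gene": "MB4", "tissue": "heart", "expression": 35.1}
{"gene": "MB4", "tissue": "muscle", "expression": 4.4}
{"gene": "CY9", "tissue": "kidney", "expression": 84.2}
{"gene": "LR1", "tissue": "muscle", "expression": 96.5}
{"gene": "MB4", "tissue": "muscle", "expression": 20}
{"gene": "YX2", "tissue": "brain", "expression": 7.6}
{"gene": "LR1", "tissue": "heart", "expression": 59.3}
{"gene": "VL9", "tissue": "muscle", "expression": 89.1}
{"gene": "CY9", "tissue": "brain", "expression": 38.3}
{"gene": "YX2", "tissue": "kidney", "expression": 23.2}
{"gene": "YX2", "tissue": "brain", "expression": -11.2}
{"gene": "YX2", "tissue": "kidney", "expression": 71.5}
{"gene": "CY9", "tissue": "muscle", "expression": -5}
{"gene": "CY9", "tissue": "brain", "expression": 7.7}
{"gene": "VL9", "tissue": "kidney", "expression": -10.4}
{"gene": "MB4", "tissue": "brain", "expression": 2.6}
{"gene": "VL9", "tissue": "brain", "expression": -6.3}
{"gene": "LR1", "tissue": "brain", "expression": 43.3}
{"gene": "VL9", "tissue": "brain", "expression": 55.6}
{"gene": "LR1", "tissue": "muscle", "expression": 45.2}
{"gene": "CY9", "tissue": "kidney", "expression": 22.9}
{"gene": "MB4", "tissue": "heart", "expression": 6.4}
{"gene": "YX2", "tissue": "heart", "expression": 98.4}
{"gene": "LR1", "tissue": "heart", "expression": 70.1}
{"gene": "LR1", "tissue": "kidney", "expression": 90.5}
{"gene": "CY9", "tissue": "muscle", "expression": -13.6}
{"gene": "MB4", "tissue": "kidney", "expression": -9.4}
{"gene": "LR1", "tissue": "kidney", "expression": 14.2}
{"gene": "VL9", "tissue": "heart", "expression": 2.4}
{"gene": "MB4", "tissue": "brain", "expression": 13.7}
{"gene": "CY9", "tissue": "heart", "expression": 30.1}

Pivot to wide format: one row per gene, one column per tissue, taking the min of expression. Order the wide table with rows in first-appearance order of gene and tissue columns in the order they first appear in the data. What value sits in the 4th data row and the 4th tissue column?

2.6

With rows in first-appearance order of gene, row 4 is gene=MB4. tissue columns in first-appearance order: muscle, heart, kidney, brain; column 4 is brain.
Long rows with gene=MB4, tissue=brain: min(2.6, 13.7) = 2.6.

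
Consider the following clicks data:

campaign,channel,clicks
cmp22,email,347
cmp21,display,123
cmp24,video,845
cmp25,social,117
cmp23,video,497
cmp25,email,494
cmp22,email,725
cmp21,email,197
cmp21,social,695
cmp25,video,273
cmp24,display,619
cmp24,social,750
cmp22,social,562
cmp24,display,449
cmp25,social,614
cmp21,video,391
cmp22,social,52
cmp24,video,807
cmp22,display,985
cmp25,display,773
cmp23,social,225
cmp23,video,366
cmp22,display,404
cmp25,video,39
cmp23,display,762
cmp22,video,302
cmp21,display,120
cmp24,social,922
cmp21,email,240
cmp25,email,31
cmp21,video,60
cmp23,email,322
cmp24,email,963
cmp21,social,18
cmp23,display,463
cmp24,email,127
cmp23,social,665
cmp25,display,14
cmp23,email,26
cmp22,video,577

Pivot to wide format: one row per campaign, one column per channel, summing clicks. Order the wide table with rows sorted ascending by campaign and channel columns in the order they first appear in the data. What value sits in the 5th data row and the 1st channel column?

525

With rows sorted ascending by campaign, row 5 is campaign=cmp25. channel columns in first-appearance order: email, display, video, social; column 1 is email.
Long rows with campaign=cmp25, channel=email: 494 + 31 = 525.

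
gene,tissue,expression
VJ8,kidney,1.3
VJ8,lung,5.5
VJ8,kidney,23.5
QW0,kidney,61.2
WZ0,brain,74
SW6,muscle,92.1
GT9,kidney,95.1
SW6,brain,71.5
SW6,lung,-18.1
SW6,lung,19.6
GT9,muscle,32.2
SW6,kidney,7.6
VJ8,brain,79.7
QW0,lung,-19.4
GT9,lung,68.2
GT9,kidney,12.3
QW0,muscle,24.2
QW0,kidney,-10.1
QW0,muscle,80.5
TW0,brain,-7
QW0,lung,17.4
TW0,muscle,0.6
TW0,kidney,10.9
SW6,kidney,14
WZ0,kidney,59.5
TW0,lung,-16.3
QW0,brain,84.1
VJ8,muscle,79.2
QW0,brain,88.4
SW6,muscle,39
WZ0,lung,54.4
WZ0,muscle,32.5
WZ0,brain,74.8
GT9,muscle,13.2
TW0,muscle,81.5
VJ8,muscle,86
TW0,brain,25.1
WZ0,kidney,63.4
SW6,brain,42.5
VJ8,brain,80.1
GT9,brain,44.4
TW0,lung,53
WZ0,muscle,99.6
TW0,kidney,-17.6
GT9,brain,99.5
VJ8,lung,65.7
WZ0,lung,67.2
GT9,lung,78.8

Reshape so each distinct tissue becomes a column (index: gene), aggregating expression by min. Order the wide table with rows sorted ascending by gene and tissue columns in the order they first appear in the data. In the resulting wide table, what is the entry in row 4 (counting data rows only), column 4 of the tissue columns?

With rows sorted ascending by gene, row 4 is gene=TW0. tissue columns in first-appearance order: kidney, lung, brain, muscle; column 4 is muscle.
Long rows with gene=TW0, tissue=muscle: min(0.6, 81.5) = 0.6.

0.6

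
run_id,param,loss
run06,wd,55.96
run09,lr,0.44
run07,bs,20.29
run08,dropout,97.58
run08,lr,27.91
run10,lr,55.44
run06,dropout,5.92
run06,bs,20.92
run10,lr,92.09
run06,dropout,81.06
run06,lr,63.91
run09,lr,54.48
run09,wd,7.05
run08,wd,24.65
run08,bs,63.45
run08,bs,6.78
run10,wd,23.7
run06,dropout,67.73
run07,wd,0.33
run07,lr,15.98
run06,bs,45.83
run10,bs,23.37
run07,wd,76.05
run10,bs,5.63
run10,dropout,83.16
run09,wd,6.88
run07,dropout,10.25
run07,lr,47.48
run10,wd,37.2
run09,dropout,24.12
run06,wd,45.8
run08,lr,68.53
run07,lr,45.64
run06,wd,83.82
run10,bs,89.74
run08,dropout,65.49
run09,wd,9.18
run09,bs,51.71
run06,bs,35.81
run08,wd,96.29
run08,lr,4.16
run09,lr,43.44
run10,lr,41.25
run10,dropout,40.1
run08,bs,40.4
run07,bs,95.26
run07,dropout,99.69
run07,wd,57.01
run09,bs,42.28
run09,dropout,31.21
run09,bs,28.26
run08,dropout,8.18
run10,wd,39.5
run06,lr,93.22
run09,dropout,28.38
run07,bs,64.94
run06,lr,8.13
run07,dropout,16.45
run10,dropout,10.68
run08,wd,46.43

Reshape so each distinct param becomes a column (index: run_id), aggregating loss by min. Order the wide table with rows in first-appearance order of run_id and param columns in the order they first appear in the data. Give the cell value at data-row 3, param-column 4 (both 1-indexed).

With rows in first-appearance order of run_id, row 3 is run_id=run07. param columns in first-appearance order: wd, lr, bs, dropout; column 4 is dropout.
Long rows with run_id=run07, param=dropout: min(10.25, 99.69, 16.45) = 10.25.

10.25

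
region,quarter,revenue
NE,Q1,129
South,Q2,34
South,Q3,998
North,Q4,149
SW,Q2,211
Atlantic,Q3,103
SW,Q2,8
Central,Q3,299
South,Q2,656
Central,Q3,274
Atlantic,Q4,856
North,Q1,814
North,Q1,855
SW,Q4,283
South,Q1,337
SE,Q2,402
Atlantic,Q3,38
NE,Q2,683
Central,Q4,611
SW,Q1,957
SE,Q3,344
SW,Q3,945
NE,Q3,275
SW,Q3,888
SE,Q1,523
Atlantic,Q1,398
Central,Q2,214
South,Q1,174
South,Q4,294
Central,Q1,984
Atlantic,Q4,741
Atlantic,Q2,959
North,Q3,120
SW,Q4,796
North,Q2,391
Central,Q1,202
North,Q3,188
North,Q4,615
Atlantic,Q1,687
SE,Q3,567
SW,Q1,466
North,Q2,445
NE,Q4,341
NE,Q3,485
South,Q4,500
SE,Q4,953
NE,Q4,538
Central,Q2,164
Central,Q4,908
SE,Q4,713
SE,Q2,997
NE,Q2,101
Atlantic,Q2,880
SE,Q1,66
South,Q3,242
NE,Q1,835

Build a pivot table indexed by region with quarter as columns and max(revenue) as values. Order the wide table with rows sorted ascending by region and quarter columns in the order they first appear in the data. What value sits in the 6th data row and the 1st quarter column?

957

With rows sorted ascending by region, row 6 is region=SW. quarter columns in first-appearance order: Q1, Q2, Q3, Q4; column 1 is Q1.
Long rows with region=SW, quarter=Q1: max(957, 466) = 957.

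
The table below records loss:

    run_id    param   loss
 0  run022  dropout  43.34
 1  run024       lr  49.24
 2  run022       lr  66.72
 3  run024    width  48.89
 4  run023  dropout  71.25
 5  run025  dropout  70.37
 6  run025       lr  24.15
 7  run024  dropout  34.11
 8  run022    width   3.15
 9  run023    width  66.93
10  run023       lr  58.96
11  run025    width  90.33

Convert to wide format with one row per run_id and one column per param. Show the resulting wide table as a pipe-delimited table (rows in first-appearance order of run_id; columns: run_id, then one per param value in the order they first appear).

| run_id | dropout | lr | width |
| run022 | 43.34 | 66.72 | 3.15 |
| run024 | 34.11 | 49.24 | 48.89 |
| run023 | 71.25 | 58.96 | 66.93 |
| run025 | 70.37 | 24.15 | 90.33 |

Columns: run_id plus the 3 distinct param values (dropout, lr, width).
For example, row run022 column dropout takes loss=43.34 from the long row (run022, dropout).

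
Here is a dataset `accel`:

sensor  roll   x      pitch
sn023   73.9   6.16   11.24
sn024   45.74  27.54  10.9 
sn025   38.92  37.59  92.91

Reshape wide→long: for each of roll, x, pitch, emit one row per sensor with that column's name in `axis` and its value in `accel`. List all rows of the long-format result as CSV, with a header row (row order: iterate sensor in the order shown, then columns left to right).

Each (sensor, column) pair becomes one row: 3 × 3 = 9 rows.
For example, (sn023, roll) → accel=73.9.

sensor,axis,accel
sn023,roll,73.9
sn023,x,6.16
sn023,pitch,11.24
sn024,roll,45.74
sn024,x,27.54
sn024,pitch,10.9
sn025,roll,38.92
sn025,x,37.59
sn025,pitch,92.91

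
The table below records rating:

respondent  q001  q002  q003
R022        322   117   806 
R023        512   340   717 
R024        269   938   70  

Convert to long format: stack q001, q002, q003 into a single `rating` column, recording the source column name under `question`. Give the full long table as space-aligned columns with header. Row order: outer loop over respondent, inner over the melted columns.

respondent  question  rating
R022        q001      322   
R022        q002      117   
R022        q003      806   
R023        q001      512   
R023        q002      340   
R023        q003      717   
R024        q001      269   
R024        q002      938   
R024        q003      70    

Each (respondent, column) pair becomes one row: 3 × 3 = 9 rows.
For example, (R022, q001) → rating=322.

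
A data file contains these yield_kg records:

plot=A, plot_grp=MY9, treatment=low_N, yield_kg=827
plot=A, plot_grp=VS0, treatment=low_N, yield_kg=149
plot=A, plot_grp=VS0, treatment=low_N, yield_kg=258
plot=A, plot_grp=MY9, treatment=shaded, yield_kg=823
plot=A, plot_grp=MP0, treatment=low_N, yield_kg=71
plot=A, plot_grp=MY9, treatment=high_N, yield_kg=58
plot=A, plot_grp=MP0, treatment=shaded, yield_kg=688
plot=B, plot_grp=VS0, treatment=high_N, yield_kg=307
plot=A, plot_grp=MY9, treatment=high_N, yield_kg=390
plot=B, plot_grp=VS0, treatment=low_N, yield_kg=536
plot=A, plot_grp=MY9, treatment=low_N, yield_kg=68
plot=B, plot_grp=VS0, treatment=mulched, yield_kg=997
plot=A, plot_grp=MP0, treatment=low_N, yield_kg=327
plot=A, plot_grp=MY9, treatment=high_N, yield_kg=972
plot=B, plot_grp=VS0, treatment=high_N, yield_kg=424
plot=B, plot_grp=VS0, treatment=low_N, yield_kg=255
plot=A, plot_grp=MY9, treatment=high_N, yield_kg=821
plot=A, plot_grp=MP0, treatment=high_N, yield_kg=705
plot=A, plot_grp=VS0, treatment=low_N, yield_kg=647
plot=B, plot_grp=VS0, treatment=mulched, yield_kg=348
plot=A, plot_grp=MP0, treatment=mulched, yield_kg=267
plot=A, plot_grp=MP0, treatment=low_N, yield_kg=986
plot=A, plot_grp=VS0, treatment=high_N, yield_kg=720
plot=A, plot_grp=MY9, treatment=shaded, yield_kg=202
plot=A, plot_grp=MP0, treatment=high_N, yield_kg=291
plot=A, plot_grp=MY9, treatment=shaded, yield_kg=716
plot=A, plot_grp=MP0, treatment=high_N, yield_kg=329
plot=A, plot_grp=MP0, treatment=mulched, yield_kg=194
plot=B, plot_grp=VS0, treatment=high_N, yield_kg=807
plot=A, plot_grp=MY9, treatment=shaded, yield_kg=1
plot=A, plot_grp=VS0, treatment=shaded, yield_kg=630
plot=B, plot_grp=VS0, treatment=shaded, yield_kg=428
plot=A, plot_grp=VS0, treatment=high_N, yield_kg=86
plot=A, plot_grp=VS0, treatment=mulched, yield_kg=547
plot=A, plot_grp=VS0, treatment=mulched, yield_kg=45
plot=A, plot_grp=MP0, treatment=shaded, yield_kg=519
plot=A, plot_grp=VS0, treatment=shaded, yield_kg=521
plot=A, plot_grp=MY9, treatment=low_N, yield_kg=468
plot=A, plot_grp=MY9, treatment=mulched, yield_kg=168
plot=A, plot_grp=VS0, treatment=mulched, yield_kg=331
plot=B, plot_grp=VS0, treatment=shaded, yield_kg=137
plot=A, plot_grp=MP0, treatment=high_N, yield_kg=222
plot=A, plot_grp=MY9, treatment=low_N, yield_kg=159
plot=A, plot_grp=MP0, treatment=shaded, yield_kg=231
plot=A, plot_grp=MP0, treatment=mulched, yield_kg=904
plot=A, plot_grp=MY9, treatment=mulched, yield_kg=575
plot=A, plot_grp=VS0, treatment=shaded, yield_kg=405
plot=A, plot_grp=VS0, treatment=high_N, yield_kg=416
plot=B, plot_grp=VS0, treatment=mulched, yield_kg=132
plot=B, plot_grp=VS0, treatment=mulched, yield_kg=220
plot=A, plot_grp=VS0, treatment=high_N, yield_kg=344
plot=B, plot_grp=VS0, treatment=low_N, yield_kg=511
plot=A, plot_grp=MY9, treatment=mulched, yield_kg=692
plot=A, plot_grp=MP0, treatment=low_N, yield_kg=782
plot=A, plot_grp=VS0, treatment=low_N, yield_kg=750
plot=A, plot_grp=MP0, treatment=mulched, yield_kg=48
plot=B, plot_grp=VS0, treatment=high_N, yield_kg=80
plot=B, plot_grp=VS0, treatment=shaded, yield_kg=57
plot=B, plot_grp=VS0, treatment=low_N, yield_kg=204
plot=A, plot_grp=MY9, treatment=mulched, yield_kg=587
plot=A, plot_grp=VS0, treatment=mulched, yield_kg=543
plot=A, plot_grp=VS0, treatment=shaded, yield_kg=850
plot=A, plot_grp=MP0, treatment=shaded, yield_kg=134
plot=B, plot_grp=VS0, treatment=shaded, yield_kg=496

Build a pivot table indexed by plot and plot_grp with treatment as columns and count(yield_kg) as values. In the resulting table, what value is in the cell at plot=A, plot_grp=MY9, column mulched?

Rows with plot=A, plot_grp=MY9 and treatment=mulched: yield_kg values are 168, 575, 692, 587.
4 rows match — count = 4.

4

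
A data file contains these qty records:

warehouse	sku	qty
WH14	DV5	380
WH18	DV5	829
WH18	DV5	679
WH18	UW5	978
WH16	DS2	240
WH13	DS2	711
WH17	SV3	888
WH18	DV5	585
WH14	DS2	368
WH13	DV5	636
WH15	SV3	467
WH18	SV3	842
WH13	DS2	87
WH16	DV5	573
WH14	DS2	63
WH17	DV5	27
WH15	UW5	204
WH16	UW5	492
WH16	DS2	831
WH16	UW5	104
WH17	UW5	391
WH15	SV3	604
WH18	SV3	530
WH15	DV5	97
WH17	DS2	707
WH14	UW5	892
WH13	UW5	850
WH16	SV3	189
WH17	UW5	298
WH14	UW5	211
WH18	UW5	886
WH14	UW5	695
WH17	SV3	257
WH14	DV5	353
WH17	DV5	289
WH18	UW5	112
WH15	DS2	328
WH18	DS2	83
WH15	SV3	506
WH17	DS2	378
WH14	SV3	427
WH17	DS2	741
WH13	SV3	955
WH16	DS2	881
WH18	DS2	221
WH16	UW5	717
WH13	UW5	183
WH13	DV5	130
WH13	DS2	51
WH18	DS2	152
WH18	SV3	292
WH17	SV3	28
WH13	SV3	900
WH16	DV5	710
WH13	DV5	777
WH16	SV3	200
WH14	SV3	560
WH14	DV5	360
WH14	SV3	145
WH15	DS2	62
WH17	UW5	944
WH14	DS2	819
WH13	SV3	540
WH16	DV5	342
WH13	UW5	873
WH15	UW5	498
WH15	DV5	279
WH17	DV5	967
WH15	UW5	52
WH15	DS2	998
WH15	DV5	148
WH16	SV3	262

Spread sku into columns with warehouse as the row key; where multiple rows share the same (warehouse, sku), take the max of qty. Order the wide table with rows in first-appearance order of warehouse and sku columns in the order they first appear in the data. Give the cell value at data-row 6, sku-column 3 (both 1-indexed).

998

With rows in first-appearance order of warehouse, row 6 is warehouse=WH15. sku columns in first-appearance order: DV5, UW5, DS2, SV3; column 3 is DS2.
Long rows with warehouse=WH15, sku=DS2: max(328, 62, 998) = 998.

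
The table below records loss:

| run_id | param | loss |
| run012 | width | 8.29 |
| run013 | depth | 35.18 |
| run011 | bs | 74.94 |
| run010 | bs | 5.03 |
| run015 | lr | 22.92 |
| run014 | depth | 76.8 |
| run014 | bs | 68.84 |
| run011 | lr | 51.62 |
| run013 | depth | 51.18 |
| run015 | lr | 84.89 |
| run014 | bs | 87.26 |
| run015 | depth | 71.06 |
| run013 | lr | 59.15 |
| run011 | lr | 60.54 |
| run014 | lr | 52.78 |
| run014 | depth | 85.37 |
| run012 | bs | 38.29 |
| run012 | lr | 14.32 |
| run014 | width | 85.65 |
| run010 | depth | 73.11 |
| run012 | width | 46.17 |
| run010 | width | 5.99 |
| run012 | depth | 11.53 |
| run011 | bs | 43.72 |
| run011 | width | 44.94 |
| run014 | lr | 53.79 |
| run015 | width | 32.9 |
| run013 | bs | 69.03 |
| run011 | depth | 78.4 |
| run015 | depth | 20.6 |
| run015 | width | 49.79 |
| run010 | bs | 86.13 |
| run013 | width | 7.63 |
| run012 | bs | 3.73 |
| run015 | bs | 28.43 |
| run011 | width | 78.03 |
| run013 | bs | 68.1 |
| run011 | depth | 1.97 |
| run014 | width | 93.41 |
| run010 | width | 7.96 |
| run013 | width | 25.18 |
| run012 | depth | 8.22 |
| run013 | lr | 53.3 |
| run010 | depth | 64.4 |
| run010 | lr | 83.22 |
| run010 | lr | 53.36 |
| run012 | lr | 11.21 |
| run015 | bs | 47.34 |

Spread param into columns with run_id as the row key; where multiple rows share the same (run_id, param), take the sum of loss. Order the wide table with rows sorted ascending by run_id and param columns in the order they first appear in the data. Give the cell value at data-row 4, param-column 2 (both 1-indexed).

With rows sorted ascending by run_id, row 4 is run_id=run013. param columns in first-appearance order: width, depth, bs, lr; column 2 is depth.
Long rows with run_id=run013, param=depth: 35.18 + 51.18 = 86.36.

86.36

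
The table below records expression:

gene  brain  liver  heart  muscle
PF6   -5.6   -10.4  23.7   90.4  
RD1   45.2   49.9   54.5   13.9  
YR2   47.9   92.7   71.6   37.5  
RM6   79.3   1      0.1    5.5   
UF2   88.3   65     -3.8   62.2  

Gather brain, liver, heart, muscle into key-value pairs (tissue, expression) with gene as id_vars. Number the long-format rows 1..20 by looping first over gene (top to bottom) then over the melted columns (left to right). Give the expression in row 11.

20 rows total (5 × 4). Row 11: index ⌊(11-1)/4⌋ = 2 into gene → YR2; (11-1) mod 4 = 2 into the melted columns → heart.
So row 11 is (YR2, heart, 71.6); expression = 71.6.

71.6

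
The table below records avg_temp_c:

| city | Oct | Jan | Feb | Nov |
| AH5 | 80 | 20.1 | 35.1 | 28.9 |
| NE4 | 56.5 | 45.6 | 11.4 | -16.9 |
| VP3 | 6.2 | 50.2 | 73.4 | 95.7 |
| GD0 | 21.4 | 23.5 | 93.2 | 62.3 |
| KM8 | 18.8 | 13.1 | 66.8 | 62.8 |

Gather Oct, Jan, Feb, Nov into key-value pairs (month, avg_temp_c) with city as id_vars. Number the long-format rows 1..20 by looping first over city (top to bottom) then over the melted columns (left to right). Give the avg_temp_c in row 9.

20 rows total (5 × 4). Row 9: index ⌊(9-1)/4⌋ = 2 into city → VP3; (9-1) mod 4 = 0 into the melted columns → Oct.
So row 9 is (VP3, Oct, 6.2); avg_temp_c = 6.2.

6.2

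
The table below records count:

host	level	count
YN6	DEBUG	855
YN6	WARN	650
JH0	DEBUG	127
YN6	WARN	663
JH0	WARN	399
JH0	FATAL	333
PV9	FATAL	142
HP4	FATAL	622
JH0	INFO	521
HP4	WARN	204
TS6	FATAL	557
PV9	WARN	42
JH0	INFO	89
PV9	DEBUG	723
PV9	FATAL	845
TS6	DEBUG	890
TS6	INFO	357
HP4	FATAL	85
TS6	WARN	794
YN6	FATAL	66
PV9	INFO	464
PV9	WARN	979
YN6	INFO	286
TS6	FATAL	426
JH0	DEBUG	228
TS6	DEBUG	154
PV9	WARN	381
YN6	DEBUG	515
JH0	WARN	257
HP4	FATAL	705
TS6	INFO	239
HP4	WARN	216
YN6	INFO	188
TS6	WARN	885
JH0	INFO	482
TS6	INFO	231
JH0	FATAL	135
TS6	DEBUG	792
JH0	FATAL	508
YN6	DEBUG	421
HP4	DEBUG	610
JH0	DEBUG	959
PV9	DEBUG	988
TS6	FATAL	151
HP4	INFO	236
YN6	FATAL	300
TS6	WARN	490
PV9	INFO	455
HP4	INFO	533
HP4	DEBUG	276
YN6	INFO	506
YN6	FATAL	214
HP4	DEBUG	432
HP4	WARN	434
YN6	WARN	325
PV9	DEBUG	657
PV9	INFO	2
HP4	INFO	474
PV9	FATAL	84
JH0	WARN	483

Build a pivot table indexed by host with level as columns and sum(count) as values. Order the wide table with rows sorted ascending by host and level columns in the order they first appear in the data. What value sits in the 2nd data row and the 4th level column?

1092

With rows sorted ascending by host, row 2 is host=JH0. level columns in first-appearance order: DEBUG, WARN, FATAL, INFO; column 4 is INFO.
Long rows with host=JH0, level=INFO: 521 + 89 + 482 = 1092.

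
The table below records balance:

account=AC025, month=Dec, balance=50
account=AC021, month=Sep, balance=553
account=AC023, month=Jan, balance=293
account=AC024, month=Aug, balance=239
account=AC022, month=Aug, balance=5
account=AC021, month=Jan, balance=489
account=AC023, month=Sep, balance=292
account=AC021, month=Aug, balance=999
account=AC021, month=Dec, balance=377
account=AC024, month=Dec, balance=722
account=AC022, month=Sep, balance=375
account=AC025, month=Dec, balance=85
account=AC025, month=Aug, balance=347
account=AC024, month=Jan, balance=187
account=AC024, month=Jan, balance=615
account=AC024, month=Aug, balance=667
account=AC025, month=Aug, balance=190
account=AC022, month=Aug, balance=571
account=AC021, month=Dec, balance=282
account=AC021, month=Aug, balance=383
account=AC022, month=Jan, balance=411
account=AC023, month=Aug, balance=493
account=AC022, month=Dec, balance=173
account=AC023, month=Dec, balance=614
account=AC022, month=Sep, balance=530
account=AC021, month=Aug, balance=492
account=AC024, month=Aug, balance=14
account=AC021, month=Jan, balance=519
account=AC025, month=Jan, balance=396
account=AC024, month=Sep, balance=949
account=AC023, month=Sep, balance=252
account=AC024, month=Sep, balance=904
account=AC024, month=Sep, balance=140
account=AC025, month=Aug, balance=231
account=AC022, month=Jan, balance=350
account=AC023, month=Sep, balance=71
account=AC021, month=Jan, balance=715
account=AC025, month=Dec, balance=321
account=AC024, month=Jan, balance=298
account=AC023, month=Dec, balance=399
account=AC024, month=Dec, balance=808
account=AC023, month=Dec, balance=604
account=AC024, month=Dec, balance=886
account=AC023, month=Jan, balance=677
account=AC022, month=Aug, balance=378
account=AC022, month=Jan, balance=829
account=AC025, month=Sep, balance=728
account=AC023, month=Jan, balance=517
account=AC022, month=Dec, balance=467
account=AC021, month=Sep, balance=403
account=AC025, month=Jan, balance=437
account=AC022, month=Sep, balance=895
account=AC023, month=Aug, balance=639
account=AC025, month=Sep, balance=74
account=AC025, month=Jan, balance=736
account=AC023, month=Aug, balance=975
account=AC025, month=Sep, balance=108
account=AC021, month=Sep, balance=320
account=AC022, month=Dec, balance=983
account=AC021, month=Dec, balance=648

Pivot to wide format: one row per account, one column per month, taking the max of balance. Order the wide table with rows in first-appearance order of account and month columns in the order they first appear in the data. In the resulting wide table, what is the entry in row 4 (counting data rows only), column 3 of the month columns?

With rows in first-appearance order of account, row 4 is account=AC024. month columns in first-appearance order: Dec, Sep, Jan, Aug; column 3 is Jan.
Long rows with account=AC024, month=Jan: max(187, 615, 298) = 615.

615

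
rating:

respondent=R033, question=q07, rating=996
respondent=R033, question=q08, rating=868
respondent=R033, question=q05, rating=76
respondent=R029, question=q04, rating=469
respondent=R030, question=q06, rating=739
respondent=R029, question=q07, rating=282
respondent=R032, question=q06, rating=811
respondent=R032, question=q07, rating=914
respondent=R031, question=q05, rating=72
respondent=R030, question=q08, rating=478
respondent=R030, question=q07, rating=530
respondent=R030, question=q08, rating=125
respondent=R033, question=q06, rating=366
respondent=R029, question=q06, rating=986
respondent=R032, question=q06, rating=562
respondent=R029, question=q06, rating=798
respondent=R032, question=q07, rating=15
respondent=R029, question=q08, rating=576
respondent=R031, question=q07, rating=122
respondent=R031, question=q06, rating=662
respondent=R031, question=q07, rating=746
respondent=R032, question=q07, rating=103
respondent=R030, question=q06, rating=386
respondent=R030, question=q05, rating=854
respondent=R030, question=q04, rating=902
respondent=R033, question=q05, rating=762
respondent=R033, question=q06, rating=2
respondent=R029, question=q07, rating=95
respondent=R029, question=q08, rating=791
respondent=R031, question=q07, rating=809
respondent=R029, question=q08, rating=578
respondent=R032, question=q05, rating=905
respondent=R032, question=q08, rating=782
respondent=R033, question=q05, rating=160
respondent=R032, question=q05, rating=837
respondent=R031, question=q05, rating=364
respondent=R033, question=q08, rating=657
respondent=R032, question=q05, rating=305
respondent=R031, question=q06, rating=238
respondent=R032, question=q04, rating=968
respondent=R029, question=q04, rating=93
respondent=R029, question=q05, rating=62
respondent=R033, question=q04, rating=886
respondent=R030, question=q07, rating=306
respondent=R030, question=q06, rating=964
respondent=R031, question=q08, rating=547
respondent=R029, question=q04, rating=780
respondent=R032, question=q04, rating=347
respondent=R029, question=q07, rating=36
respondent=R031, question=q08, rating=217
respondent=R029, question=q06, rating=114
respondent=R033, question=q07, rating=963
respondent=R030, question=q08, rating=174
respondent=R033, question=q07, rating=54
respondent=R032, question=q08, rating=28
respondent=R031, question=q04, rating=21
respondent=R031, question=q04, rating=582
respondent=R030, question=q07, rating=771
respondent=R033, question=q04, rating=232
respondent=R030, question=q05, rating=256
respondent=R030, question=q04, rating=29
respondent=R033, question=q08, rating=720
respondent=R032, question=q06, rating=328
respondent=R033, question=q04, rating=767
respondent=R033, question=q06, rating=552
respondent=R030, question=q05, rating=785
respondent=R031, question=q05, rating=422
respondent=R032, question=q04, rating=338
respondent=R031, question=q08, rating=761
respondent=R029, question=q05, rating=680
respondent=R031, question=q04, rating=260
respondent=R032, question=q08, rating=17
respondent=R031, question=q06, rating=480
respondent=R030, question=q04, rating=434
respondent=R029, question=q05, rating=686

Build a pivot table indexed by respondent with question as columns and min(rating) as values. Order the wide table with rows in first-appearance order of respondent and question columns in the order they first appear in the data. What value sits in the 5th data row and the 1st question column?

122

With rows in first-appearance order of respondent, row 5 is respondent=R031. question columns in first-appearance order: q07, q08, q05, q04, q06; column 1 is q07.
Long rows with respondent=R031, question=q07: min(122, 746, 809) = 122.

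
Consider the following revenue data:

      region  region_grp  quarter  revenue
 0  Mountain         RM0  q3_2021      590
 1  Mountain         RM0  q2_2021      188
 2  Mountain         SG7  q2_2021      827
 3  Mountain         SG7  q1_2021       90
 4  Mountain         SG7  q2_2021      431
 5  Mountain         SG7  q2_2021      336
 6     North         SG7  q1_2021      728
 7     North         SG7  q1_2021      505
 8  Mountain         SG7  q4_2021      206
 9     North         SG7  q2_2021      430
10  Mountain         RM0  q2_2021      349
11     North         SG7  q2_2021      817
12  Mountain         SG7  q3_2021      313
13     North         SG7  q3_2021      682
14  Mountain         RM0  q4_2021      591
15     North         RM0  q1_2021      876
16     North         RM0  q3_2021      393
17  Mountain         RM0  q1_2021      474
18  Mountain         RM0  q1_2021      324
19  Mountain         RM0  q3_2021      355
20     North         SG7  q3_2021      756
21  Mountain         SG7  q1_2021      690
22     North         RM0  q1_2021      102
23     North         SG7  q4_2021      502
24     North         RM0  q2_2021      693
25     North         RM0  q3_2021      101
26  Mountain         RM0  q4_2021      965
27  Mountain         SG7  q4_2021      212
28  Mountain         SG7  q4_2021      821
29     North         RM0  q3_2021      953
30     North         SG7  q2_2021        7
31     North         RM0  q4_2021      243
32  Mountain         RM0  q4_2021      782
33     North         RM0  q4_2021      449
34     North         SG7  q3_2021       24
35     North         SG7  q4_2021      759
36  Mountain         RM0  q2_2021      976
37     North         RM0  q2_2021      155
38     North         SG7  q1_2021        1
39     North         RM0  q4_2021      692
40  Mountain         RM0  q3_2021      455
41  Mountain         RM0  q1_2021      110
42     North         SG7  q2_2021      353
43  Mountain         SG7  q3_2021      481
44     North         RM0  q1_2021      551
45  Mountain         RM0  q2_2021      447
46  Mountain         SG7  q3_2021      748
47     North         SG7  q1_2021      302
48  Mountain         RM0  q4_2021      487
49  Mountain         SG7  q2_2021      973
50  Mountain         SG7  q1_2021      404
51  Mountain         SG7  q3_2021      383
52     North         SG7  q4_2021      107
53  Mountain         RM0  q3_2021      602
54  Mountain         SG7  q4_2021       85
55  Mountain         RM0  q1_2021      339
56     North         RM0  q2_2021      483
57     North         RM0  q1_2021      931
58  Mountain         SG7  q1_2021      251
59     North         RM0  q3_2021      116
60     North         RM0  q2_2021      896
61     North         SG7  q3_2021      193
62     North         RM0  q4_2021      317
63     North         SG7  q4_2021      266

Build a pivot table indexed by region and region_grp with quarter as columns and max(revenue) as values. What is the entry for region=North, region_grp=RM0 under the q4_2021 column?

Rows with region=North, region_grp=RM0 and quarter=q4_2021: revenue values are 243, 449, 692, 317.
max(243, 449, 692, 317) = 692.

692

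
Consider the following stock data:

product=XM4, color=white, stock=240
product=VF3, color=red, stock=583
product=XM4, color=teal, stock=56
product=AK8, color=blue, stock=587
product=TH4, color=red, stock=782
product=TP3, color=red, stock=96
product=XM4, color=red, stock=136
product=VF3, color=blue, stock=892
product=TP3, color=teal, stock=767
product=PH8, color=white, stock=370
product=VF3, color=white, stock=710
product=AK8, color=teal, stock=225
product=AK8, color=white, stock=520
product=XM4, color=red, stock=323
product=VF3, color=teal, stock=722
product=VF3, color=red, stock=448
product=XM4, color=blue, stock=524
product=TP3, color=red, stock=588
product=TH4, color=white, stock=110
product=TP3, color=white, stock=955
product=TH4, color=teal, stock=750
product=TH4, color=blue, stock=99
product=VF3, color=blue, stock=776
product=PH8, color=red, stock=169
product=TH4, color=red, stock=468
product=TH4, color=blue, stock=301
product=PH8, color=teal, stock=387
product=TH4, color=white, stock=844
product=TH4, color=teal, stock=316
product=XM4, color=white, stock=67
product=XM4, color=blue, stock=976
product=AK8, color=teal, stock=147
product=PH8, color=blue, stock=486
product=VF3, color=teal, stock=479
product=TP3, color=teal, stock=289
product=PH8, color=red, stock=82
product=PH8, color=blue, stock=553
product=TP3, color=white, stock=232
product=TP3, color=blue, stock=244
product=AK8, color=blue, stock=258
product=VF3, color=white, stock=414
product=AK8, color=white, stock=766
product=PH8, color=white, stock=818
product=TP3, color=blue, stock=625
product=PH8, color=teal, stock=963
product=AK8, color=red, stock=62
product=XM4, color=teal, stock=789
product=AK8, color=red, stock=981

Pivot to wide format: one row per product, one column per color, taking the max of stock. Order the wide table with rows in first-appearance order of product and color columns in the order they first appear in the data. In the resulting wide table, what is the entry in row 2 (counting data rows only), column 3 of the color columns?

722

With rows in first-appearance order of product, row 2 is product=VF3. color columns in first-appearance order: white, red, teal, blue; column 3 is teal.
Long rows with product=VF3, color=teal: max(722, 479) = 722.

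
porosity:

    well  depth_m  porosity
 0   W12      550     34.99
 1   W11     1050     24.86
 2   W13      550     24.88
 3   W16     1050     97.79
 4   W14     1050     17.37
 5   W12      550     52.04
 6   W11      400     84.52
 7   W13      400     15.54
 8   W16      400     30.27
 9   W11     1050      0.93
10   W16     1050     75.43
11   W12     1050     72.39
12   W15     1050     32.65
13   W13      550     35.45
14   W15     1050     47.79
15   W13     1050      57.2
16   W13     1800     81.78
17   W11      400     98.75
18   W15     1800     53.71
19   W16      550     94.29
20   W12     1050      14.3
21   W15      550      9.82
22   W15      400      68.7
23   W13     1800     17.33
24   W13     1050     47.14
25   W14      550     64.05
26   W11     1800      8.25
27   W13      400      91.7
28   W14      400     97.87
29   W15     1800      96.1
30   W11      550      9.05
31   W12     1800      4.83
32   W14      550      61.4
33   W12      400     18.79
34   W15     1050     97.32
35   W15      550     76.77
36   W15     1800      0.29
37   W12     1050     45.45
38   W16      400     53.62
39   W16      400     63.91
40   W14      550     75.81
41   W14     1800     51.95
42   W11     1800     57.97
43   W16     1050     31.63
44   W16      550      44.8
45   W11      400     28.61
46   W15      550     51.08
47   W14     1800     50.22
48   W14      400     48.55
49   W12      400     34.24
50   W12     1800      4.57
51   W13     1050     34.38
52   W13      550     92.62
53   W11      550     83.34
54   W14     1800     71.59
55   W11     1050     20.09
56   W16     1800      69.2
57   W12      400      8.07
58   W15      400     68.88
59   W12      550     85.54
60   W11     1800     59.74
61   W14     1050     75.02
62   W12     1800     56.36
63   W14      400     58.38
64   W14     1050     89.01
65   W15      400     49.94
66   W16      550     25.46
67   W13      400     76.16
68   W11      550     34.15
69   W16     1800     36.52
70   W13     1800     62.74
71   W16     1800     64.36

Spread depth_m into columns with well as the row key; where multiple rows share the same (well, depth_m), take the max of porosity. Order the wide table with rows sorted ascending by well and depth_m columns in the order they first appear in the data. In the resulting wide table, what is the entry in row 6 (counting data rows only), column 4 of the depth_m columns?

With rows sorted ascending by well, row 6 is well=W16. depth_m columns in first-appearance order: 550, 1050, 400, 1800; column 4 is 1800.
Long rows with well=W16, depth_m=1800: max(69.2, 36.52, 64.36) = 69.2.

69.2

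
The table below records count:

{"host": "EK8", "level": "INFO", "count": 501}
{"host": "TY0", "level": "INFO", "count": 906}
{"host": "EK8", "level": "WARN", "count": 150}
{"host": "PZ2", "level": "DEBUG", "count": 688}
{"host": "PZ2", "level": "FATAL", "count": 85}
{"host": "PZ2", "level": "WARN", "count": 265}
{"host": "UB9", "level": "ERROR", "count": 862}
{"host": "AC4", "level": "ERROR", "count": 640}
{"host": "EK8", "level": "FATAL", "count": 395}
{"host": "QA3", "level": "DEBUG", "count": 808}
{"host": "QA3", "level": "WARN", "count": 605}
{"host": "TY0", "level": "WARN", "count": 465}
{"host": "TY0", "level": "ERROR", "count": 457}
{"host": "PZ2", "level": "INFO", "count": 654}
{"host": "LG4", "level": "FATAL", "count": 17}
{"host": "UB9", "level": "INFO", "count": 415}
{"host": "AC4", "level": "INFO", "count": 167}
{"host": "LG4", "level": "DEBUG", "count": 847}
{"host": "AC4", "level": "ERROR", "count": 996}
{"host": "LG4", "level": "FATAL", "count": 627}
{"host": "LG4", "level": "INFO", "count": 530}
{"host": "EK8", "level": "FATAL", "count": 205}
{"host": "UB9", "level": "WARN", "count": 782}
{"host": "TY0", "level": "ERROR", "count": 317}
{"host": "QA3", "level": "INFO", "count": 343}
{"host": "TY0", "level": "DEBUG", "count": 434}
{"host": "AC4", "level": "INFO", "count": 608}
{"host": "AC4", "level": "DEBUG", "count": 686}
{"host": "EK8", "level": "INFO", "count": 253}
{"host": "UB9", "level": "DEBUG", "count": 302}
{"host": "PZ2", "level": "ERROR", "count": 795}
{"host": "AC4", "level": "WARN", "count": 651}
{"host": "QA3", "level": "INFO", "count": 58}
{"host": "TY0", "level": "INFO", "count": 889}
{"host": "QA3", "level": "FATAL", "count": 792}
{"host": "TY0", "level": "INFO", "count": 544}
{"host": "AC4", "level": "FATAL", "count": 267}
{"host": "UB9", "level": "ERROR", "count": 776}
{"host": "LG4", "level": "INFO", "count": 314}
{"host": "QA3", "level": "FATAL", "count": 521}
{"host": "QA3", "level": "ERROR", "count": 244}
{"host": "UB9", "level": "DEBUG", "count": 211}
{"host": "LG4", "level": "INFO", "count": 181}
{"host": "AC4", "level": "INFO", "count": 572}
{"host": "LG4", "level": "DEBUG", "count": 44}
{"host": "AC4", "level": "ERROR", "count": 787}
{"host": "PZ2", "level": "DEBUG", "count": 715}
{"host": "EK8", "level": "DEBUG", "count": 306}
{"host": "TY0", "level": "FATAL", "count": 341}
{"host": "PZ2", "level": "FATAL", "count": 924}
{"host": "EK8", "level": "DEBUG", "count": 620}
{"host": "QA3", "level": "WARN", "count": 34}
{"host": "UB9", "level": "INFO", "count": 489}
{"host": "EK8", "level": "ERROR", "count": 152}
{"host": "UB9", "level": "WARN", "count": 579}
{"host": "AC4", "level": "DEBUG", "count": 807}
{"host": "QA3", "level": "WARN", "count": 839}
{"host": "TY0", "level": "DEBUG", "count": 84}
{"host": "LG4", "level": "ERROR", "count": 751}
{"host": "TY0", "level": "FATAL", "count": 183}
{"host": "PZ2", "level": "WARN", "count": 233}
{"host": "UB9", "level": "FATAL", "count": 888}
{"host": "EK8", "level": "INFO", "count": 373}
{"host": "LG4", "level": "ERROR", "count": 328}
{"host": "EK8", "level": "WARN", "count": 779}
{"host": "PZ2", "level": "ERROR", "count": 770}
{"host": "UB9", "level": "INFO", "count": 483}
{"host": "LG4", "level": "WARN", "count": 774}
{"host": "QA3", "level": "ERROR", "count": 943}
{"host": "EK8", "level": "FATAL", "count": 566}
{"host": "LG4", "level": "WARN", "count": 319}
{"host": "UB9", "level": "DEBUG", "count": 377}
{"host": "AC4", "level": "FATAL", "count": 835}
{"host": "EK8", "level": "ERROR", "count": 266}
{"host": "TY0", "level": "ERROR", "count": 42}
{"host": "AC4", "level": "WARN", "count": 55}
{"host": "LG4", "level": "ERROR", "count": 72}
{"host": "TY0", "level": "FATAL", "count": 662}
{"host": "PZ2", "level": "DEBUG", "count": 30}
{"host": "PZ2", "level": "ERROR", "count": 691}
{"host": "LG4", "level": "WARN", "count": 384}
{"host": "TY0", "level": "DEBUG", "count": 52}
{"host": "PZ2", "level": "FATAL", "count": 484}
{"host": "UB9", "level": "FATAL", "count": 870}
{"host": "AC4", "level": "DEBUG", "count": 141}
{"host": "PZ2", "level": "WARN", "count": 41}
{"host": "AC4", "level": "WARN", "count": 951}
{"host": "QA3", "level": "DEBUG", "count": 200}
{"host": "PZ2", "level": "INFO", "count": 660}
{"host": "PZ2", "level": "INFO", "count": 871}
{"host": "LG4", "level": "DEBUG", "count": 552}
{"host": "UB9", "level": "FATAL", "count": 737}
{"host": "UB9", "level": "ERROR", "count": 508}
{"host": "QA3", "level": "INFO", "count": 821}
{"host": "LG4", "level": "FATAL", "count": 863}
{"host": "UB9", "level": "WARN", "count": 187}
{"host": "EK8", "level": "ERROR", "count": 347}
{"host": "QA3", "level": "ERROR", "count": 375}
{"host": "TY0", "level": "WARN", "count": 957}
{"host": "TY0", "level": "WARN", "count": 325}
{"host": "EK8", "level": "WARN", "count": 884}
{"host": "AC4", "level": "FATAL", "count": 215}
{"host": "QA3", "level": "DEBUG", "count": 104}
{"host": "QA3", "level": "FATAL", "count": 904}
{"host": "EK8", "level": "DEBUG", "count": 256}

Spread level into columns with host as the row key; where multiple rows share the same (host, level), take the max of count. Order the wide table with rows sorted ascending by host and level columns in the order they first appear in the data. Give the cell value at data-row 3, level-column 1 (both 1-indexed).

With rows sorted ascending by host, row 3 is host=LG4. level columns in first-appearance order: INFO, WARN, DEBUG, FATAL, ERROR; column 1 is INFO.
Long rows with host=LG4, level=INFO: max(530, 314, 181) = 530.

530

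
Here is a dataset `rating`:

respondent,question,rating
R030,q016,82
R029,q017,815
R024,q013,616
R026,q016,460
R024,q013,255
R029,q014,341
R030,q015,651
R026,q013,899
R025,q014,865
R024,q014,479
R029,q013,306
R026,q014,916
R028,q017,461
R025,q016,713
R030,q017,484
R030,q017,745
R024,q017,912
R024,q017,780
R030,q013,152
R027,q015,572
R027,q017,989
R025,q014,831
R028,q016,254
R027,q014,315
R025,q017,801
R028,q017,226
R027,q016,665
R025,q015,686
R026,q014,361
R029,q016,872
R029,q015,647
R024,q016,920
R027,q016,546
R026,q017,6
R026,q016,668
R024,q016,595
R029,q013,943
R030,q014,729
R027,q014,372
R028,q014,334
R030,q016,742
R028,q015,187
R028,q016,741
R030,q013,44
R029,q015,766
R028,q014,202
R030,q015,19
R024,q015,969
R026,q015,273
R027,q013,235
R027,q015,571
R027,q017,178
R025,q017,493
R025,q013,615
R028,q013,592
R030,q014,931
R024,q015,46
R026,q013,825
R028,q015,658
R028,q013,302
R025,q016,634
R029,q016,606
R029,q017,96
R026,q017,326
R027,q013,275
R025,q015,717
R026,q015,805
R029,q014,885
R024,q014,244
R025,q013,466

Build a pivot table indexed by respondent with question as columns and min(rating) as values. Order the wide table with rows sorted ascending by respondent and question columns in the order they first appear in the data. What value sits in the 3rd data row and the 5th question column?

With rows sorted ascending by respondent, row 3 is respondent=R026. question columns in first-appearance order: q016, q017, q013, q014, q015; column 5 is q015.
Long rows with respondent=R026, question=q015: min(273, 805) = 273.

273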